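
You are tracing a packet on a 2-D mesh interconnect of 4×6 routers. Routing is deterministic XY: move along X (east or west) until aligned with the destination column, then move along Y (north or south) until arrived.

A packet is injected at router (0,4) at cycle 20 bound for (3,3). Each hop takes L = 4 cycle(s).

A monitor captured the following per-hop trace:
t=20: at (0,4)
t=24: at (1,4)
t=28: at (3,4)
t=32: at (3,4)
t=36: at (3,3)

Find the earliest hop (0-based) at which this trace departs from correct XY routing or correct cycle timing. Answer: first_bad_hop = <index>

check 1→ d=(1,0) cyc+4: ok
check 2→ d=(2,0) cyc+4: BAD: non-unit step

first_bad_hop = 2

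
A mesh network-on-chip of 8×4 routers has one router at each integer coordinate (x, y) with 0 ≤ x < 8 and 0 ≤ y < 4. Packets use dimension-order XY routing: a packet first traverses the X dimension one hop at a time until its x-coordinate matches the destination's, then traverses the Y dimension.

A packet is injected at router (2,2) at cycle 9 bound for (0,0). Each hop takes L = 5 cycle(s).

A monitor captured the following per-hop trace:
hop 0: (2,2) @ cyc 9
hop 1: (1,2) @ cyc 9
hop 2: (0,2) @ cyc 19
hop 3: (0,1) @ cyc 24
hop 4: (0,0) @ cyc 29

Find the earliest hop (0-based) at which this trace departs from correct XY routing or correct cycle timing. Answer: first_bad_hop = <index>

[1] (-1,+0) / 0c ⇒ BAD: Δcyc=0≠L

first_bad_hop = 1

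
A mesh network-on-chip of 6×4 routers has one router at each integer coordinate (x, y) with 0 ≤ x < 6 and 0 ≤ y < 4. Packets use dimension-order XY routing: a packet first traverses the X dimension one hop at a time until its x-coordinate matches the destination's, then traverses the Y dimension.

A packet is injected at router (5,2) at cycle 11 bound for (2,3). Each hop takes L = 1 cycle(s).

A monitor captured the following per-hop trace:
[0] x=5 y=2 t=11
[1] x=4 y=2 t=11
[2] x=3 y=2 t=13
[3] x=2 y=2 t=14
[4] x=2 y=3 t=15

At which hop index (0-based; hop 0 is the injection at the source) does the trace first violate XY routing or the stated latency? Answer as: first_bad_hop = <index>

first_bad_hop = 1

check 1→ d=(-1,0) cyc+0: BAD: Δcyc=0≠L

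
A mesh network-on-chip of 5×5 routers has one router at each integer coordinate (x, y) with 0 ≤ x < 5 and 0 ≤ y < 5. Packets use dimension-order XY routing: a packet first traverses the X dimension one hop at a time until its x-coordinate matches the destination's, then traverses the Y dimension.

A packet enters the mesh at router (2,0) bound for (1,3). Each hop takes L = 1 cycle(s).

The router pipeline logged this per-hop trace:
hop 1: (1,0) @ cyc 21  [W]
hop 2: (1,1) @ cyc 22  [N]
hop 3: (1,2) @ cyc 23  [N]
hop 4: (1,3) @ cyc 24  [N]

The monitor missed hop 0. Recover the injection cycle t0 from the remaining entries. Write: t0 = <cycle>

The first recorded entry is hop 1 at cycle 21.
So t0 = 21 − 1·1 = 20.

t0 = 20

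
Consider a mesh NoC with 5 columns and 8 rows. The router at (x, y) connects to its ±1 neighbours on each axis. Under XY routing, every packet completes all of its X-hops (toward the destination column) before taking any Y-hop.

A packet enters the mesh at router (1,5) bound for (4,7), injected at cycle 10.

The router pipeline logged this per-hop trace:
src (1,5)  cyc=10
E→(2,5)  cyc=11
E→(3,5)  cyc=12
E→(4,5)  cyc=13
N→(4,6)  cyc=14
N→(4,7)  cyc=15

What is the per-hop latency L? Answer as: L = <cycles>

cyc[1] − cyc[0] = 11 − 10 = 1.
That increment is L by definition: L = 1.

L = 1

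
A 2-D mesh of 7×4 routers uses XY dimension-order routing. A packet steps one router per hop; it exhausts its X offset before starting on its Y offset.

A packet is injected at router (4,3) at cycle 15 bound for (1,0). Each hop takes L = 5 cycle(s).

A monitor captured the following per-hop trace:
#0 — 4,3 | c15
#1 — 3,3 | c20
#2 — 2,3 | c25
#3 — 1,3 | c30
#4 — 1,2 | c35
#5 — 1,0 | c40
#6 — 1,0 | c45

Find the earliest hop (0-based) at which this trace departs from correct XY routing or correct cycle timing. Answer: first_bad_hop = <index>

  1: Δx=-1 Δy=+0 Δt=5 [ok]
  2: Δx=-1 Δy=+0 Δt=5 [ok]
  3: Δx=-1 Δy=+0 Δt=5 [ok]
  4: Δx=+0 Δy=-1 Δt=5 [ok]
  5: Δx=+0 Δy=-2 Δt=5 [BAD: non-unit step]

first_bad_hop = 5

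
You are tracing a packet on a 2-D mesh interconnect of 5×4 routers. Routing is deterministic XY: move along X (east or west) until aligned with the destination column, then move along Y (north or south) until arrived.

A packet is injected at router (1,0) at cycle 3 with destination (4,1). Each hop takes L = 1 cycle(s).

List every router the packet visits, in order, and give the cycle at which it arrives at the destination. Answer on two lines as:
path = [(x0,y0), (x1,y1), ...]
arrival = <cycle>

  0. router=(1,0) cycle=3 (inject)
  1. router=(2,0) cycle=4 dir=E
  2. router=(3,0) cycle=5 dir=E
  3. router=(4,0) cycle=6 dir=E
  4. router=(4,1) cycle=7 dir=N

path = [(1,0), (2,0), (3,0), (4,0), (4,1)]
arrival = 7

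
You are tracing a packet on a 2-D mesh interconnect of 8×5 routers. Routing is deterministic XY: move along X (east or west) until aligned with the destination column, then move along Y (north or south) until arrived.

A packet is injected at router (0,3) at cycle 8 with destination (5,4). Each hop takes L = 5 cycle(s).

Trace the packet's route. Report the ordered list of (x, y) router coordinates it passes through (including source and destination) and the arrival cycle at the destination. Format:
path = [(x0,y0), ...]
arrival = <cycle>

#0 — 0,3 | c8
#1 — 1,3 | c13 | E
#2 — 2,3 | c18 | E
#3 — 3,3 | c23 | E
#4 — 4,3 | c28 | E
#5 — 5,3 | c33 | E
#6 — 5,4 | c38 | N

path = [(0,3), (1,3), (2,3), (3,3), (4,3), (5,3), (5,4)]
arrival = 38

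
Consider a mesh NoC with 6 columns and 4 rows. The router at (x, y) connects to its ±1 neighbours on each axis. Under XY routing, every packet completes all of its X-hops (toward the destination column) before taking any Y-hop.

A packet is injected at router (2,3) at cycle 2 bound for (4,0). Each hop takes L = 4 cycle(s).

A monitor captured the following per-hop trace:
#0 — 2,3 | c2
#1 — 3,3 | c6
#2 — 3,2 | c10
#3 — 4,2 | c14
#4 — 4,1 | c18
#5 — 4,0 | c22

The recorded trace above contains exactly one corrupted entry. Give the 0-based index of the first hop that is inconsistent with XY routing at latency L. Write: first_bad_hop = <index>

  1: Δx=+1 Δy=+0 Δt=4 [ok]
  2: Δx=+0 Δy=-1 Δt=4 [BAD: Y-move but x=3≠4]

first_bad_hop = 2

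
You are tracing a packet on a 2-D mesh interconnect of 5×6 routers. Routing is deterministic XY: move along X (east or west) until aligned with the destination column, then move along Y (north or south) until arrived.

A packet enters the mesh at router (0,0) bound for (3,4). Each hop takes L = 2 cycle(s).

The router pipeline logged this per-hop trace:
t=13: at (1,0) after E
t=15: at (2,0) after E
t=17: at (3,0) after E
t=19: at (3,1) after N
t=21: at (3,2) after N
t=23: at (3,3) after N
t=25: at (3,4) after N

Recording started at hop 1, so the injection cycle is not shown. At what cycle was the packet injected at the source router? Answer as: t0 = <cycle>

t0 = 11

The first recorded entry is hop 1 at cycle 13.
So t0 = 13 − 1·2 = 11.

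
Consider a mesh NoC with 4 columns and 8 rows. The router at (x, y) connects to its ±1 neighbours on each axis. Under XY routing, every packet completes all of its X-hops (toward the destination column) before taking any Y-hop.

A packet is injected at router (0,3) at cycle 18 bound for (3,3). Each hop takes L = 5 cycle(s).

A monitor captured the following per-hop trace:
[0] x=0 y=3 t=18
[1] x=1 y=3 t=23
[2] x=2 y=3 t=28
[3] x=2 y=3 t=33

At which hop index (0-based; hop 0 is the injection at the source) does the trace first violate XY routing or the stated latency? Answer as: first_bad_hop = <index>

first_bad_hop = 3

  1: Δx=+1 Δy=+0 Δt=5 [ok]
  2: Δx=+1 Δy=+0 Δt=5 [ok]
  3: Δx=+0 Δy=+0 Δt=5 [BAD: non-unit step]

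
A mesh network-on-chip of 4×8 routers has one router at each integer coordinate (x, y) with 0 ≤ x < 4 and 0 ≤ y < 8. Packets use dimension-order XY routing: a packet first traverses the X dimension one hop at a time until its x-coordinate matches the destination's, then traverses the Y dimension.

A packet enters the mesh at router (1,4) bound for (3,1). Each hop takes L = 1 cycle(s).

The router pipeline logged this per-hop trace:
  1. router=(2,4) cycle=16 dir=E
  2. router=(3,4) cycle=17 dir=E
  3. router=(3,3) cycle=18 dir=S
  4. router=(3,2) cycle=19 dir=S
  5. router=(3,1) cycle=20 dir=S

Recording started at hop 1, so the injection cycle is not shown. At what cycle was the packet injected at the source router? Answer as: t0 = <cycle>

t0 = 15

cyc[1] = 16 and cyc[k] = t0 + k·L for every k.
Therefore t0 = 16 − L = 15.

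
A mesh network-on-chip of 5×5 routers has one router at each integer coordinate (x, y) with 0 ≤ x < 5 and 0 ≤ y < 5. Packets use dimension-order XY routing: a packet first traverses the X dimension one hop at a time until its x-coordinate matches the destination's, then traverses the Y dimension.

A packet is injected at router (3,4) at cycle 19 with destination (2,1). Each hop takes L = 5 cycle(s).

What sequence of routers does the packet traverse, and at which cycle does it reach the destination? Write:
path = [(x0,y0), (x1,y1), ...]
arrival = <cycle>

src (3,4)  cyc=19
W→(2,4)  cyc=24
S→(2,3)  cyc=29
S→(2,2)  cyc=34
S→(2,1)  cyc=39

path = [(3,4), (2,4), (2,3), (2,2), (2,1)]
arrival = 39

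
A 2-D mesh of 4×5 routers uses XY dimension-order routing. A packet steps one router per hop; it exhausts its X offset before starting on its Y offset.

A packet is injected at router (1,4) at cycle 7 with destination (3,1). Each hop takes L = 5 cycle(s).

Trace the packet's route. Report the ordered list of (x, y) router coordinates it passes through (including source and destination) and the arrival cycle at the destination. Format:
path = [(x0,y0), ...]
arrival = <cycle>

[0] x=1 y=4 t=7
[1] x=2 y=4 t=12 →E
[2] x=3 y=4 t=17 →E
[3] x=3 y=3 t=22 →S
[4] x=3 y=2 t=27 →S
[5] x=3 y=1 t=32 →S

path = [(1,4), (2,4), (3,4), (3,3), (3,2), (3,1)]
arrival = 32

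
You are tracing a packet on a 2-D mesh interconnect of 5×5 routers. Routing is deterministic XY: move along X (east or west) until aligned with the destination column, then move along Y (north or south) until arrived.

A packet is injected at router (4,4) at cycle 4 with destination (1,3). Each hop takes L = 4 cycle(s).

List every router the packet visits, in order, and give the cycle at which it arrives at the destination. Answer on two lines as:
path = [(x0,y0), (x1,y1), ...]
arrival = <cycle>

path = [(4,4), (3,4), (2,4), (1,4), (1,3)]
arrival = 20

t=4: at (4,4)
t=8: at (3,4) after W
t=12: at (2,4) after W
t=16: at (1,4) after W
t=20: at (1,3) after S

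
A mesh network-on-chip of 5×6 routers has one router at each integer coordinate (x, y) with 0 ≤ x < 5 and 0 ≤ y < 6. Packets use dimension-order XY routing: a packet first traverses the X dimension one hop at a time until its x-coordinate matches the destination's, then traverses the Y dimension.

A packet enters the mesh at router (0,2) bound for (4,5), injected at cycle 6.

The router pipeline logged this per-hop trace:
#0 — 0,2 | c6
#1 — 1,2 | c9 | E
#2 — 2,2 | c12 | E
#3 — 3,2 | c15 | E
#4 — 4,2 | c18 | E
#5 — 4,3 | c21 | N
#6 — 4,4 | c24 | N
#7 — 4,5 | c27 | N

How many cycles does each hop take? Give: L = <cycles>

Between hops 0 and 1 the cycle counter advances 9 − 6 = 3.
Per-hop latency L = Δcyc = 3.

L = 3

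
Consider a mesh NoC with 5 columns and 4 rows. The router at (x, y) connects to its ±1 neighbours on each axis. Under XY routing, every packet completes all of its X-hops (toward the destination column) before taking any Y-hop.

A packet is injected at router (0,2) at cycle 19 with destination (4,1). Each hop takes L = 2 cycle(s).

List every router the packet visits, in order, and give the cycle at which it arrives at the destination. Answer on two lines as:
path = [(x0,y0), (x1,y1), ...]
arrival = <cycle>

[0] x=0 y=2 t=19
[1] x=1 y=2 t=21 →E
[2] x=2 y=2 t=23 →E
[3] x=3 y=2 t=25 →E
[4] x=4 y=2 t=27 →E
[5] x=4 y=1 t=29 →S

path = [(0,2), (1,2), (2,2), (3,2), (4,2), (4,1)]
arrival = 29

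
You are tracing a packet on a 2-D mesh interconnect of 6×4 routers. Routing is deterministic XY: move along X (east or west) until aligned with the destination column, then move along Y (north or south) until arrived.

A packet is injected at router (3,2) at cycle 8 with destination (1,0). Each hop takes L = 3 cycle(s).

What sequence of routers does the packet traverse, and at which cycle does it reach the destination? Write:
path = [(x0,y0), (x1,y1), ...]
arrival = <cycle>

path = [(3,2), (2,2), (1,2), (1,1), (1,0)]
arrival = 20

src (3,2)  cyc=8
W→(2,2)  cyc=11
W→(1,2)  cyc=14
S→(1,1)  cyc=17
S→(1,0)  cyc=20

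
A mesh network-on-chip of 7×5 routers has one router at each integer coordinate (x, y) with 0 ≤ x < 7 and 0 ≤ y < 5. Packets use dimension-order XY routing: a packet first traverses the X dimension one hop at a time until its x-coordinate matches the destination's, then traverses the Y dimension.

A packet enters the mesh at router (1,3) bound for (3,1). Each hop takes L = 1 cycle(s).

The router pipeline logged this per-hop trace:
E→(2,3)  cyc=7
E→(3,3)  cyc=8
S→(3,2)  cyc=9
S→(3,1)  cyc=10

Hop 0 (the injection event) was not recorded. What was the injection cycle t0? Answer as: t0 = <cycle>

t0 = 6

Hop 1 reached at cycle 7; hop k is at t0 + k·L.
So t0 = 7 − 1·1 = 6.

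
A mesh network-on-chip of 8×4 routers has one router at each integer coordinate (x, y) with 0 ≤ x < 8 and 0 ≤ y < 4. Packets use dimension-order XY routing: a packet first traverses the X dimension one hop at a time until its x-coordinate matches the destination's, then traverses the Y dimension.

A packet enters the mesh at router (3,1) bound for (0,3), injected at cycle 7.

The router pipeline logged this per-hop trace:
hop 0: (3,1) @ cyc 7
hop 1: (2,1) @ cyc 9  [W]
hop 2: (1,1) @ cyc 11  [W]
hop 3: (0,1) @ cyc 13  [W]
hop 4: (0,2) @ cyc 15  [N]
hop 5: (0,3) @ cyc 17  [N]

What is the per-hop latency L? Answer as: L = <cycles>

L = 2

cyc[1] − cyc[0] = 9 − 7 = 2.
Per-hop latency L = Δcyc = 2.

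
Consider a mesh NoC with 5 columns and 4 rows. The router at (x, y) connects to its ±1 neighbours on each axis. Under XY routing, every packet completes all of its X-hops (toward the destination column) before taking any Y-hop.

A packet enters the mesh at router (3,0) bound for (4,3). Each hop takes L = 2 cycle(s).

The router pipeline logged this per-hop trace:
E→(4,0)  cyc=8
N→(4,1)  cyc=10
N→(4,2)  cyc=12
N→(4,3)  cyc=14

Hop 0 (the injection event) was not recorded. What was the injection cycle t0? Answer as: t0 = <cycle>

t0 = 6

At hop 1 the cycle is 8; in general cyc_k = t0 + kL.
t0 = cyc[1] − L = 8 − 2 = 6.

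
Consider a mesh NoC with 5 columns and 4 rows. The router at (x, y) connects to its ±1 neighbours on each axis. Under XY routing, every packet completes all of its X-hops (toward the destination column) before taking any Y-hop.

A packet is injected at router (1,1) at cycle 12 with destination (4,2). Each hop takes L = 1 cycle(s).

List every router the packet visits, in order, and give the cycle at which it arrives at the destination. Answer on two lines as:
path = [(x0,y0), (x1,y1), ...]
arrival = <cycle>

path = [(1,1), (2,1), (3,1), (4,1), (4,2)]
arrival = 16

src (1,1)  cyc=12
E→(2,1)  cyc=13
E→(3,1)  cyc=14
E→(4,1)  cyc=15
N→(4,2)  cyc=16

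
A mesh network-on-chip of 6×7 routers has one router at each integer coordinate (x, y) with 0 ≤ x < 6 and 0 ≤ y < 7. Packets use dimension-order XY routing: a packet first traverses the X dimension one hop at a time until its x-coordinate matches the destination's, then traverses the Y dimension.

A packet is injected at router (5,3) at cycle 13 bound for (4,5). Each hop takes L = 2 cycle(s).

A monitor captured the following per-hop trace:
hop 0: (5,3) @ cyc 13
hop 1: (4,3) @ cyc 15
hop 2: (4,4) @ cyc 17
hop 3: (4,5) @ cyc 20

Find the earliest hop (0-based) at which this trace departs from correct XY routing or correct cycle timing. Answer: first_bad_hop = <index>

  1: Δx=-1 Δy=+0 Δt=2 [ok]
  2: Δx=+0 Δy=+1 Δt=2 [ok]
  3: Δx=+0 Δy=+1 Δt=3 [BAD: Δcyc=3≠L]

first_bad_hop = 3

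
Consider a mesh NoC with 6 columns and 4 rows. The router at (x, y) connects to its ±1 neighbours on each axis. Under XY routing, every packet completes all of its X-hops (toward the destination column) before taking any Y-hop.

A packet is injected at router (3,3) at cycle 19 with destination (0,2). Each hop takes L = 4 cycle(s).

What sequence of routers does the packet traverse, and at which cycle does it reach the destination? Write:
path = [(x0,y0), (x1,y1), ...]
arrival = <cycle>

[0] x=3 y=3 t=19
[1] x=2 y=3 t=23 →W
[2] x=1 y=3 t=27 →W
[3] x=0 y=3 t=31 →W
[4] x=0 y=2 t=35 →S

path = [(3,3), (2,3), (1,3), (0,3), (0,2)]
arrival = 35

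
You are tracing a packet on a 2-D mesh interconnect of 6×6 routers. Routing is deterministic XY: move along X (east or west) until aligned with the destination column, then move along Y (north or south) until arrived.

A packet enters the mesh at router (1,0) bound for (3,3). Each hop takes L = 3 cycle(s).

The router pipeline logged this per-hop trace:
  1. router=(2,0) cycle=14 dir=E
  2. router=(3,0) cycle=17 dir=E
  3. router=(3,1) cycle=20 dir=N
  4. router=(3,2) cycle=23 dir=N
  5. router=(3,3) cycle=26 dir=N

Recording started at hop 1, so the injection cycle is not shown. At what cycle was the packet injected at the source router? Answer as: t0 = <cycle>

The first recorded entry is hop 1 at cycle 14.
t0 = cyc[1] − L = 14 − 3 = 11.

t0 = 11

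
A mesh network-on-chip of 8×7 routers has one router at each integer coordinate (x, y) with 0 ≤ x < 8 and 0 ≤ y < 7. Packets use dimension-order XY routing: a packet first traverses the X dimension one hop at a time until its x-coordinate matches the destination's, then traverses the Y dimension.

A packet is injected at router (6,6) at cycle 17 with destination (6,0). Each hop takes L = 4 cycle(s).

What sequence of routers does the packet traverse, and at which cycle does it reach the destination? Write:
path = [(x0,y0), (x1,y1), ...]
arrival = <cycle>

path = [(6,6), (6,5), (6,4), (6,3), (6,2), (6,1), (6,0)]
arrival = 41

t=17: at (6,6)
t=21: at (6,5) after S
t=25: at (6,4) after S
t=29: at (6,3) after S
t=33: at (6,2) after S
t=37: at (6,1) after S
t=41: at (6,0) after S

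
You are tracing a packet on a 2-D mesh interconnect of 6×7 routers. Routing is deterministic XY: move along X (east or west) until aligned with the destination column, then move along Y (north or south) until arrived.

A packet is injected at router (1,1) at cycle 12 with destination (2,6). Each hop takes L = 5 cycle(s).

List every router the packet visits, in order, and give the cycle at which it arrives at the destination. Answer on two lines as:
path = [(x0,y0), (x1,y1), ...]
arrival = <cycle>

path = [(1,1), (2,1), (2,2), (2,3), (2,4), (2,5), (2,6)]
arrival = 42

src (1,1)  cyc=12
E→(2,1)  cyc=17
N→(2,2)  cyc=22
N→(2,3)  cyc=27
N→(2,4)  cyc=32
N→(2,5)  cyc=37
N→(2,6)  cyc=42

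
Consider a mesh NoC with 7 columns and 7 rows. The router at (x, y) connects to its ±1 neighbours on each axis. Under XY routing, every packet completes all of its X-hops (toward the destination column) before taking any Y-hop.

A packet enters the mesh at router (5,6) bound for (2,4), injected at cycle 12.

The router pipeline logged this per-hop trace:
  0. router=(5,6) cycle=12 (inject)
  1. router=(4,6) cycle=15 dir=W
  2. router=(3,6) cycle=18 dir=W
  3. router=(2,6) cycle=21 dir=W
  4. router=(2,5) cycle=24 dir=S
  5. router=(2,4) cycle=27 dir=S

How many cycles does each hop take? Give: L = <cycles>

L = 3

From hop 0 (12) to hop 1 (15): +3 cycles.
One hop costs L cycles, so L = 3.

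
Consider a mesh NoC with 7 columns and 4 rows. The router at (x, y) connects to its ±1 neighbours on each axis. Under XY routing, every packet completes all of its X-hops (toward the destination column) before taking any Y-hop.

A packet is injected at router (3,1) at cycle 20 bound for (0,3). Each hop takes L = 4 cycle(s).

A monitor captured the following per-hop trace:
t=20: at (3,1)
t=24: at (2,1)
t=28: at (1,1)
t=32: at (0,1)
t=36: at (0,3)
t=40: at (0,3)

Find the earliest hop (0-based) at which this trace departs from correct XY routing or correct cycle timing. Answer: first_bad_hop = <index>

[1] (-1,+0) / 4c ⇒ ok
[2] (-1,+0) / 4c ⇒ ok
[3] (-1,+0) / 4c ⇒ ok
[4] (+0,+2) / 4c ⇒ BAD: non-unit step

first_bad_hop = 4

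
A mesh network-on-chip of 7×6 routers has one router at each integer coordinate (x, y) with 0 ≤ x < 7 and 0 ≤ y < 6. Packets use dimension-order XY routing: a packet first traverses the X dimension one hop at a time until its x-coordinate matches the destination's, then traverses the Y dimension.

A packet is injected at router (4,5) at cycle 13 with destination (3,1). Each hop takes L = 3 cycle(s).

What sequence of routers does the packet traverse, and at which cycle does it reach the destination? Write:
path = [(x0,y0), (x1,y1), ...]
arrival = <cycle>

#0 — 4,5 | c13
#1 — 3,5 | c16 | W
#2 — 3,4 | c19 | S
#3 — 3,3 | c22 | S
#4 — 3,2 | c25 | S
#5 — 3,1 | c28 | S

path = [(4,5), (3,5), (3,4), (3,3), (3,2), (3,1)]
arrival = 28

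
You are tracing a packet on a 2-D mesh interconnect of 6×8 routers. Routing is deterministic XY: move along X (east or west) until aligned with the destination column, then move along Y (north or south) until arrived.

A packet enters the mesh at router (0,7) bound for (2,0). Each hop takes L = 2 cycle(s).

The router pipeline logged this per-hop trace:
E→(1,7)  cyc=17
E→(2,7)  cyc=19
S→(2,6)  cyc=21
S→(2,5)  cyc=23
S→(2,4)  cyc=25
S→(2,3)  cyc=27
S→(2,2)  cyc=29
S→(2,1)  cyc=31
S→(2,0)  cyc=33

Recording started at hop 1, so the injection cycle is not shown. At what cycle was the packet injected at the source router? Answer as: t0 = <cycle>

t0 = 15

The first recorded entry is hop 1 at cycle 17.
Subtract one hop: t0 = 17 − 2 = 15.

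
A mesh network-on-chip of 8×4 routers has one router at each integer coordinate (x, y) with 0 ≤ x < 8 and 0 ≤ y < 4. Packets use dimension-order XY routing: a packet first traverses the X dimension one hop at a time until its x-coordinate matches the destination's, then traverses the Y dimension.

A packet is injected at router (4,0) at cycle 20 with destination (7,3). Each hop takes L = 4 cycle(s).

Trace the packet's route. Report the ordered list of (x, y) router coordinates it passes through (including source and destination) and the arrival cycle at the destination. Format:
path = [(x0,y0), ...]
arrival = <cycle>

path = [(4,0), (5,0), (6,0), (7,0), (7,1), (7,2), (7,3)]
arrival = 44

[0] x=4 y=0 t=20
[1] x=5 y=0 t=24 →E
[2] x=6 y=0 t=28 →E
[3] x=7 y=0 t=32 →E
[4] x=7 y=1 t=36 →N
[5] x=7 y=2 t=40 →N
[6] x=7 y=3 t=44 →N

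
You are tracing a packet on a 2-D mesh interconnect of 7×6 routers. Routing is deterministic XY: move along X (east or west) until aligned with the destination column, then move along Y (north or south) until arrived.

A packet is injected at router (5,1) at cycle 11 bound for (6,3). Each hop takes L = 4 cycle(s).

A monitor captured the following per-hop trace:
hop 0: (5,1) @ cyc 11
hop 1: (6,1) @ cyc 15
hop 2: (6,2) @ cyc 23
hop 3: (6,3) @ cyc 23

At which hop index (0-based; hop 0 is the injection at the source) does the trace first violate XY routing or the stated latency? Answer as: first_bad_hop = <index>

check 1→ d=(1,0) cyc+4: ok
check 2→ d=(0,1) cyc+8: BAD: Δcyc=8≠L

first_bad_hop = 2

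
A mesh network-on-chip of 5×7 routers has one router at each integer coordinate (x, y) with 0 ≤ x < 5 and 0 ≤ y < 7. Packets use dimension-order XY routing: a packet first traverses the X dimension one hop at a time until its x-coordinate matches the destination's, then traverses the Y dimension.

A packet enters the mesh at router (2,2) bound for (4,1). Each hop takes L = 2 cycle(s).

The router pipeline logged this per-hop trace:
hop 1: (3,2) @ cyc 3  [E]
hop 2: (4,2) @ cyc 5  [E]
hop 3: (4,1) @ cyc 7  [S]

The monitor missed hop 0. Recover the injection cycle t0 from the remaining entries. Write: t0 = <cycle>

At hop 1 the cycle is 3; in general cyc_k = t0 + kL.
So t0 = 3 − 1·2 = 1.

t0 = 1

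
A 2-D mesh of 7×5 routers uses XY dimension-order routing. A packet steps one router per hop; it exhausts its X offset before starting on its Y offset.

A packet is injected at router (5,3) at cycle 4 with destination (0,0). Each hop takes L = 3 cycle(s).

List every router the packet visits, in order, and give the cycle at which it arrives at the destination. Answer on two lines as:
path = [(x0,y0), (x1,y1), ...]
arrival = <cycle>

path = [(5,3), (4,3), (3,3), (2,3), (1,3), (0,3), (0,2), (0,1), (0,0)]
arrival = 28

hop 0: (5,3) @ cyc 4
hop 1: (4,3) @ cyc 7  [W]
hop 2: (3,3) @ cyc 10  [W]
hop 3: (2,3) @ cyc 13  [W]
hop 4: (1,3) @ cyc 16  [W]
hop 5: (0,3) @ cyc 19  [W]
hop 6: (0,2) @ cyc 22  [S]
hop 7: (0,1) @ cyc 25  [S]
hop 8: (0,0) @ cyc 28  [S]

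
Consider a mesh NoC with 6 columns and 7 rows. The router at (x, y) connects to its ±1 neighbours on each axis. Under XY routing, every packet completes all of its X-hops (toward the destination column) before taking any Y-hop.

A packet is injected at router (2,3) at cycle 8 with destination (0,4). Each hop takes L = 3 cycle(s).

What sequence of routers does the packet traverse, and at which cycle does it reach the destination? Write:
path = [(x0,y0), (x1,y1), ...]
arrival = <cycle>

path = [(2,3), (1,3), (0,3), (0,4)]
arrival = 17

[0] x=2 y=3 t=8
[1] x=1 y=3 t=11 →W
[2] x=0 y=3 t=14 →W
[3] x=0 y=4 t=17 →N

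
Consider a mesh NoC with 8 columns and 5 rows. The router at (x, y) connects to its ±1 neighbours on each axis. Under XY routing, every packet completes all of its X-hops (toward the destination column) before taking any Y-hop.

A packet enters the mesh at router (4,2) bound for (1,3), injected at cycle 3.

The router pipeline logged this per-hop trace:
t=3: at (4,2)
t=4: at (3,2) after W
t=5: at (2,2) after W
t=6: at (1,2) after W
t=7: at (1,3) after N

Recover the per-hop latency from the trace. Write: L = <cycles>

L = 1

cyc[1] − cyc[0] = 4 − 3 = 1.
Per-hop latency L = Δcyc = 1.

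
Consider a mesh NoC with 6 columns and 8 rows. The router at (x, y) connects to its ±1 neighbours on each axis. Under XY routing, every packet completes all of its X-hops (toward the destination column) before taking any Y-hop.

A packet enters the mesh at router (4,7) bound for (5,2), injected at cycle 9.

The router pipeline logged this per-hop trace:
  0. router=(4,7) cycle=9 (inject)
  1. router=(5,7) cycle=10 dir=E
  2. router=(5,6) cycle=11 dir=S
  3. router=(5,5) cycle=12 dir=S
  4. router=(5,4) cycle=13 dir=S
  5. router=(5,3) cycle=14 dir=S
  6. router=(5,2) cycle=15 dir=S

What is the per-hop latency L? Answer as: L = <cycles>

Δcyc across hop 0→1: 10 − 9 = 1.
Per-hop latency L = Δcyc = 1.

L = 1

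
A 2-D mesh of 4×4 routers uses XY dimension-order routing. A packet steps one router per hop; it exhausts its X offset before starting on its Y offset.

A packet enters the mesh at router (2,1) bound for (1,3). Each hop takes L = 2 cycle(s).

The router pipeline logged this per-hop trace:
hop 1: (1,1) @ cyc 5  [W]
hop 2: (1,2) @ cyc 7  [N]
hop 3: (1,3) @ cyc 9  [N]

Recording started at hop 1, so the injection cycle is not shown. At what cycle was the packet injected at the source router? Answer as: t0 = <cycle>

t0 = 3

Hop 1 reached at cycle 5; hop k is at t0 + k·L.
So t0 = 5 − 1·2 = 3.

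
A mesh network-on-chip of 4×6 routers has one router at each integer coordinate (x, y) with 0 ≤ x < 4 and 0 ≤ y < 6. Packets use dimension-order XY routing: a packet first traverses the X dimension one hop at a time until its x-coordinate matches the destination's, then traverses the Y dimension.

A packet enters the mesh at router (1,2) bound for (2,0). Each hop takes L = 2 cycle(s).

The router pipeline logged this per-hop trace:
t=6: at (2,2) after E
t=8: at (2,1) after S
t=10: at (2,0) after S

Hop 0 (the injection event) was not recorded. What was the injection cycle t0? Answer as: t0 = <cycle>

Hop 1 reached at cycle 6; hop k is at t0 + k·L.
Subtract one hop: t0 = 6 − 2 = 4.

t0 = 4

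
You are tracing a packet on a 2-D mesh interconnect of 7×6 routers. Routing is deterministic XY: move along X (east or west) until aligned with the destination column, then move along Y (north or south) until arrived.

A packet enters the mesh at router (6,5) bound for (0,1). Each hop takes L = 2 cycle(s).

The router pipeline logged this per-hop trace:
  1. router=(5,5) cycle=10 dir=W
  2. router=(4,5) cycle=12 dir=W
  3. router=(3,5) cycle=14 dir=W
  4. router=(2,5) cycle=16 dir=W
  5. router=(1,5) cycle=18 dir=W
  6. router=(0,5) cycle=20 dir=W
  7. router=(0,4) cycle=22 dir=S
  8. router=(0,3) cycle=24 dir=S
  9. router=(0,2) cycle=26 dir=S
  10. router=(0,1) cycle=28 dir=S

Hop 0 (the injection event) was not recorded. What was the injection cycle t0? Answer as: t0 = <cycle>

t0 = 8

cyc[1] = 10 and cyc[k] = t0 + k·L for every k.
Subtract one hop: t0 = 10 − 2 = 8.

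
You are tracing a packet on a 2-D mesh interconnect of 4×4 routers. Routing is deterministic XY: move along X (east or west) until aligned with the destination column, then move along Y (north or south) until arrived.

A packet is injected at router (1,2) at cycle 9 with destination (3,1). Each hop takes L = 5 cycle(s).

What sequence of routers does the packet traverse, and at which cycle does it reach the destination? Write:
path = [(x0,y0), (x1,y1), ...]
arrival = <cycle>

[0] x=1 y=2 t=9
[1] x=2 y=2 t=14 →E
[2] x=3 y=2 t=19 →E
[3] x=3 y=1 t=24 →S

path = [(1,2), (2,2), (3,2), (3,1)]
arrival = 24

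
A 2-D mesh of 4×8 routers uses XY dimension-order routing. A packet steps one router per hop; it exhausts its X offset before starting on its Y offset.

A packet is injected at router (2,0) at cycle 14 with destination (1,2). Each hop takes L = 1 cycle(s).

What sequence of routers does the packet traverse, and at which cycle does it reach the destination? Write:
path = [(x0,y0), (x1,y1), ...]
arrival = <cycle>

path = [(2,0), (1,0), (1,1), (1,2)]
arrival = 17

hop 0: (2,0) @ cyc 14
hop 1: (1,0) @ cyc 15  [W]
hop 2: (1,1) @ cyc 16  [N]
hop 3: (1,2) @ cyc 17  [N]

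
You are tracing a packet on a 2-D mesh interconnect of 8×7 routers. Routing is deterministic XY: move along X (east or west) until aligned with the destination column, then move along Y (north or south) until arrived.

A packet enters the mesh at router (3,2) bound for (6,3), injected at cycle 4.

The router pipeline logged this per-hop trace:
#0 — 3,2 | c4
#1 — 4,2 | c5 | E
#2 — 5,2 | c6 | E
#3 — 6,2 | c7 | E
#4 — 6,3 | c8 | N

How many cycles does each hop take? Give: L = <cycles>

L = 1

cyc[1] − cyc[0] = 5 − 4 = 1.
Each hop adds L, hence L = 1.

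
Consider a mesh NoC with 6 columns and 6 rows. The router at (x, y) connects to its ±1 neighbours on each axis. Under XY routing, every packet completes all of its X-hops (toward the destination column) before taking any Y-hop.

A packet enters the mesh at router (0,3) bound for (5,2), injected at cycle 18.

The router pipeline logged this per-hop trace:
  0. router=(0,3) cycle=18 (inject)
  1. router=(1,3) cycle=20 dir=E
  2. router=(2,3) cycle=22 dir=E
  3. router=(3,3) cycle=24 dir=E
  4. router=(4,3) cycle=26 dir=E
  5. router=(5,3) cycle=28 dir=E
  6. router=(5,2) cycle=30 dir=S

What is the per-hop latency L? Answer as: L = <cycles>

L = 2

From hop 0 (18) to hop 1 (20): +2 cycles.
Per-hop latency L = Δcyc = 2.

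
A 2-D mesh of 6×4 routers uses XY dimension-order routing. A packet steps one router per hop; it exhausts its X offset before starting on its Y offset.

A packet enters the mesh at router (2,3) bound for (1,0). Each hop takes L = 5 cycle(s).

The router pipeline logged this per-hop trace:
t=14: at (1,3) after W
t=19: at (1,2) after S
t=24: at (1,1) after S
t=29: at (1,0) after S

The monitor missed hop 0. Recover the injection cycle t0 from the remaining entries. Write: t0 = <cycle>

t0 = 9

cyc[1] = 14 and cyc[k] = t0 + k·L for every k.
So t0 = 14 − 1·5 = 9.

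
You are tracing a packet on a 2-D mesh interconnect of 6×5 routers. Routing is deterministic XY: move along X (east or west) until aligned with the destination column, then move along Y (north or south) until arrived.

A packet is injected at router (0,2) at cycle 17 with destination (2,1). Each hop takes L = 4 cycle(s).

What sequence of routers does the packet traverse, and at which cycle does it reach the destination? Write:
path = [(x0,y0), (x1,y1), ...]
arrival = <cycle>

hop 0: (0,2) @ cyc 17
hop 1: (1,2) @ cyc 21  [E]
hop 2: (2,2) @ cyc 25  [E]
hop 3: (2,1) @ cyc 29  [S]

path = [(0,2), (1,2), (2,2), (2,1)]
arrival = 29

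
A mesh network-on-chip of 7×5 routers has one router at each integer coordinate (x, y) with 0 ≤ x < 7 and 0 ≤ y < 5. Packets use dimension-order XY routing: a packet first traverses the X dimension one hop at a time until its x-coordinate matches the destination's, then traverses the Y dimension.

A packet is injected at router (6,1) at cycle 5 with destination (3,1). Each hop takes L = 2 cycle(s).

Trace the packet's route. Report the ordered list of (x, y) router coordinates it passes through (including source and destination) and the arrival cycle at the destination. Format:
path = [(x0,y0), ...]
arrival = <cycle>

#0 — 6,1 | c5
#1 — 5,1 | c7 | W
#2 — 4,1 | c9 | W
#3 — 3,1 | c11 | W

path = [(6,1), (5,1), (4,1), (3,1)]
arrival = 11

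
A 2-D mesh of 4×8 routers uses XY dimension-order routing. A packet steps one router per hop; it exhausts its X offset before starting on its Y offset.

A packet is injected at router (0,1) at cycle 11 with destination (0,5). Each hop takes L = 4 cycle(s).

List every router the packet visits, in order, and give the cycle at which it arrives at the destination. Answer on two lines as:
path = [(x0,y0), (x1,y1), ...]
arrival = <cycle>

  0. router=(0,1) cycle=11 (inject)
  1. router=(0,2) cycle=15 dir=N
  2. router=(0,3) cycle=19 dir=N
  3. router=(0,4) cycle=23 dir=N
  4. router=(0,5) cycle=27 dir=N

path = [(0,1), (0,2), (0,3), (0,4), (0,5)]
arrival = 27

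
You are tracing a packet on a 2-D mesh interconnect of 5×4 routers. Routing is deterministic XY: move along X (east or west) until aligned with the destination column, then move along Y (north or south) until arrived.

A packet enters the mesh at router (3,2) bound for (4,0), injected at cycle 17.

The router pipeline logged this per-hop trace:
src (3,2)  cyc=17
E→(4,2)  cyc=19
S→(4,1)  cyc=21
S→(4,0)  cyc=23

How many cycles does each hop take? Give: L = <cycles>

L = 2

From hop 0 (17) to hop 1 (19): +2 cycles.
Each hop adds L, hence L = 2.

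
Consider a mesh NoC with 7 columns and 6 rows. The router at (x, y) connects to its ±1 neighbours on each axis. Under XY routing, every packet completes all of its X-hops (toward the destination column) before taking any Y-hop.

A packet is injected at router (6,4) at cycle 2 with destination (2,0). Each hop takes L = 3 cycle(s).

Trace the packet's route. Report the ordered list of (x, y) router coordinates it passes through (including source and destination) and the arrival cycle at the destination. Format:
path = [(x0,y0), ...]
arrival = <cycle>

path = [(6,4), (5,4), (4,4), (3,4), (2,4), (2,3), (2,2), (2,1), (2,0)]
arrival = 26

[0] x=6 y=4 t=2
[1] x=5 y=4 t=5 →W
[2] x=4 y=4 t=8 →W
[3] x=3 y=4 t=11 →W
[4] x=2 y=4 t=14 →W
[5] x=2 y=3 t=17 →S
[6] x=2 y=2 t=20 →S
[7] x=2 y=1 t=23 →S
[8] x=2 y=0 t=26 →S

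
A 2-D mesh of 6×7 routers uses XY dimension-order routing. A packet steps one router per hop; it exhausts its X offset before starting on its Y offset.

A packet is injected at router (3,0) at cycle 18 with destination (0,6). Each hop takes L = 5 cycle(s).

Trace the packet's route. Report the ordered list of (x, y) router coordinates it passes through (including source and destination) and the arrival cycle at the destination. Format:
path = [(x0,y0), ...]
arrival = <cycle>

t=18: at (3,0)
t=23: at (2,0) after W
t=28: at (1,0) after W
t=33: at (0,0) after W
t=38: at (0,1) after N
t=43: at (0,2) after N
t=48: at (0,3) after N
t=53: at (0,4) after N
t=58: at (0,5) after N
t=63: at (0,6) after N

path = [(3,0), (2,0), (1,0), (0,0), (0,1), (0,2), (0,3), (0,4), (0,5), (0,6)]
arrival = 63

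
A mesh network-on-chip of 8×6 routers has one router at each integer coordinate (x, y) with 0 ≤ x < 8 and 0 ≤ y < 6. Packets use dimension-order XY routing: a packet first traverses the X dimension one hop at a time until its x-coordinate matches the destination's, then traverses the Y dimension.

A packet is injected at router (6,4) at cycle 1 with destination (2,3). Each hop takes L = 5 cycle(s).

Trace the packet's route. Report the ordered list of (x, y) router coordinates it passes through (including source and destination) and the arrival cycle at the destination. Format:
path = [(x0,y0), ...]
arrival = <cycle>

src (6,4)  cyc=1
W→(5,4)  cyc=6
W→(4,4)  cyc=11
W→(3,4)  cyc=16
W→(2,4)  cyc=21
S→(2,3)  cyc=26

path = [(6,4), (5,4), (4,4), (3,4), (2,4), (2,3)]
arrival = 26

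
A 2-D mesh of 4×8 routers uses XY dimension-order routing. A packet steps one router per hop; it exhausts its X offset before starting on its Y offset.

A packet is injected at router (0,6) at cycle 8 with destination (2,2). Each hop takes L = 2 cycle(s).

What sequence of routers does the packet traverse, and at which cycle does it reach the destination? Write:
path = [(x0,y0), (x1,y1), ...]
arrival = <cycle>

path = [(0,6), (1,6), (2,6), (2,5), (2,4), (2,3), (2,2)]
arrival = 20

#0 — 0,6 | c8
#1 — 1,6 | c10 | E
#2 — 2,6 | c12 | E
#3 — 2,5 | c14 | S
#4 — 2,4 | c16 | S
#5 — 2,3 | c18 | S
#6 — 2,2 | c20 | S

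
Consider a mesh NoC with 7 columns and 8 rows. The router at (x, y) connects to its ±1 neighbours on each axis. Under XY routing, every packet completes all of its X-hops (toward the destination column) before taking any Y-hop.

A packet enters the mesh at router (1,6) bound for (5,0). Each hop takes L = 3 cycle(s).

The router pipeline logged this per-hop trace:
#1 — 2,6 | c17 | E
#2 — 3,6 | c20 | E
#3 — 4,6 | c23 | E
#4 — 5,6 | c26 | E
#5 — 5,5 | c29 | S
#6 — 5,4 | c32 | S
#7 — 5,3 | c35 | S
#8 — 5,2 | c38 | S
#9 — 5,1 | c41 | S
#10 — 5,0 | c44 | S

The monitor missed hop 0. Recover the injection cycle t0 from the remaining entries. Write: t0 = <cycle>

t0 = 14

cyc[1] = 17 and cyc[k] = t0 + k·L for every k.
Subtract one hop: t0 = 17 − 3 = 14.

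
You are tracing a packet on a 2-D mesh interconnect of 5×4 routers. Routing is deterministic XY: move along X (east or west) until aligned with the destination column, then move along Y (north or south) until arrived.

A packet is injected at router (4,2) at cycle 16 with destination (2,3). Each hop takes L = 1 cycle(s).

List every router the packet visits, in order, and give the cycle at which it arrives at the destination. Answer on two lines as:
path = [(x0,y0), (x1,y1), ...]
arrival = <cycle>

#0 — 4,2 | c16
#1 — 3,2 | c17 | W
#2 — 2,2 | c18 | W
#3 — 2,3 | c19 | N

path = [(4,2), (3,2), (2,2), (2,3)]
arrival = 19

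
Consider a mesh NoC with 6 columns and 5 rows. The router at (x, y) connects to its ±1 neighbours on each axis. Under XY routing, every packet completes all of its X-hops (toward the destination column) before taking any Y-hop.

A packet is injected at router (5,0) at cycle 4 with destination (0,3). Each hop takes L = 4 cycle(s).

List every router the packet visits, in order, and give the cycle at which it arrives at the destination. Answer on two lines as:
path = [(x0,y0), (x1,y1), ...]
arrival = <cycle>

path = [(5,0), (4,0), (3,0), (2,0), (1,0), (0,0), (0,1), (0,2), (0,3)]
arrival = 36

t=4: at (5,0)
t=8: at (4,0) after W
t=12: at (3,0) after W
t=16: at (2,0) after W
t=20: at (1,0) after W
t=24: at (0,0) after W
t=28: at (0,1) after N
t=32: at (0,2) after N
t=36: at (0,3) after N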